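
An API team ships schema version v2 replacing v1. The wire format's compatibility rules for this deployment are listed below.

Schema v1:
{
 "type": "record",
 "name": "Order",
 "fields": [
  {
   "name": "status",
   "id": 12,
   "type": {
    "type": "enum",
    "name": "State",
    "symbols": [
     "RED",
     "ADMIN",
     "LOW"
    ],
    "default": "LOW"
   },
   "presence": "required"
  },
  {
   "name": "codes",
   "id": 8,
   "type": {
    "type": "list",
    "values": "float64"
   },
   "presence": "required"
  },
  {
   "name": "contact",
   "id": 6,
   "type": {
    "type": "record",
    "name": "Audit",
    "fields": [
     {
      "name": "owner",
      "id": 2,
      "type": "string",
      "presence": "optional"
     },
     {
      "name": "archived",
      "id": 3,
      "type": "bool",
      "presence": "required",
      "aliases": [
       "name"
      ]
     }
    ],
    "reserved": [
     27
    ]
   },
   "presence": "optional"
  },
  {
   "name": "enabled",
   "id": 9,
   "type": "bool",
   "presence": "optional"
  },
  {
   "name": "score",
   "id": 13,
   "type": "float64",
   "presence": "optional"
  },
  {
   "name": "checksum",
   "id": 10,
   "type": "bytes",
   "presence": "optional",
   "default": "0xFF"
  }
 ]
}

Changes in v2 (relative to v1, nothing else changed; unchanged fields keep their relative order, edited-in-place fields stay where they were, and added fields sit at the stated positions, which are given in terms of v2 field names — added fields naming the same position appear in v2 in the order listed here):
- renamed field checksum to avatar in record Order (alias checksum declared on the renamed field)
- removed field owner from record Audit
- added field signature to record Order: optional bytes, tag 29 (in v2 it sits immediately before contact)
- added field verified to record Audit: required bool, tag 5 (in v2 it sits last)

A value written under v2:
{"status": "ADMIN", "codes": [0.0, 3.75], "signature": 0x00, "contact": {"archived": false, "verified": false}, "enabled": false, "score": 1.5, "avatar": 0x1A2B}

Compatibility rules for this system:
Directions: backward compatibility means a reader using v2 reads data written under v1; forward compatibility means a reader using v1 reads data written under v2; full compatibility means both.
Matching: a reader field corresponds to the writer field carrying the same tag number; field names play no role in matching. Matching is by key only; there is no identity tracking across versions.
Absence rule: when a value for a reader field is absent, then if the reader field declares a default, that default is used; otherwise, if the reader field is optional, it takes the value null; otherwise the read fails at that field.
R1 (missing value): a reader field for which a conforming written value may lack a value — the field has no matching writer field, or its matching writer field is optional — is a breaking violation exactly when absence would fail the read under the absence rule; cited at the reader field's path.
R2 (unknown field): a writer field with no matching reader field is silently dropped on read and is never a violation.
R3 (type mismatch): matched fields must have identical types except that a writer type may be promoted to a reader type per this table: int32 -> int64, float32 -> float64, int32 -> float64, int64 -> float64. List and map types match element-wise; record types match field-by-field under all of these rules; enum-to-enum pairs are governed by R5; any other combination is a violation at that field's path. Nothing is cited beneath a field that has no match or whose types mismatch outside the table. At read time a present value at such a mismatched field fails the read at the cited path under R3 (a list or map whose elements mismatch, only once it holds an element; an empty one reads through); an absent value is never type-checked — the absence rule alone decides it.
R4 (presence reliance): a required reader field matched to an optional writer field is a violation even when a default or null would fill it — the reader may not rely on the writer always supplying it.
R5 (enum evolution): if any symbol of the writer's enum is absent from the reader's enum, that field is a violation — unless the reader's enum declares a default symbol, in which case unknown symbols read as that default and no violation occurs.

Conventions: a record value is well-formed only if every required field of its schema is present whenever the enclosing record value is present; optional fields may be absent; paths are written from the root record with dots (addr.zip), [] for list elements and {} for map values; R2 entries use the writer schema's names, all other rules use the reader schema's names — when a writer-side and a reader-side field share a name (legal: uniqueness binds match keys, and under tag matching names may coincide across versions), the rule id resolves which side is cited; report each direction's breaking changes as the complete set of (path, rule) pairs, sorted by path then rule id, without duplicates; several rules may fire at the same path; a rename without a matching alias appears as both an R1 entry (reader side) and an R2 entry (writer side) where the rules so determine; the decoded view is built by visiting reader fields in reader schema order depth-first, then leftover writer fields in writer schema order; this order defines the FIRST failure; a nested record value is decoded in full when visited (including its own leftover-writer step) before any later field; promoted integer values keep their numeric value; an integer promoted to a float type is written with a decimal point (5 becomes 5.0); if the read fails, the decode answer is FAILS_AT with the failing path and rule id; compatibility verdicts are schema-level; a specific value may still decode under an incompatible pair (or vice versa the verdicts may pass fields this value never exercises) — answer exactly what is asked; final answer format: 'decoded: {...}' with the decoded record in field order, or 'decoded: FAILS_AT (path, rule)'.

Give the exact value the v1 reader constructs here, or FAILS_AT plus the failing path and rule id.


each type pair in Order: writer, then reader
decode walk for Order under reader schema v1:
  status := "ADMIN"
  codes := [0.0, 3.75]
  contact.owner := null (not supplied -> null)
  contact.archived := false
  writer contact.verified: unmatched, discarded
  enabled := false
  score := 1.5
  checksum := 0x1A2B (from writer avatar)
  writer signature: unmatched, discarded
  => decoded: {"status": "ADMIN", "codes": [0.0, 3.75], "contact": {"owner": null, "archived": false}, "enabled": false, "score": 1.5, "checksum": 0x1A2B}
remaining Order differences; none change what is asked:
  renamed field checksum to avatar in record Order (alias checksum declared on the renamed field) -> fires no rule on Order under this dialect and leaves the result unchanged
  removed field owner from record Audit -> fires no rule on Order under this dialect and leaves the result unchanged
  added field signature to record Order: optional bytes, tag 29 (in v2 it sits immediately before contact) -> fires no rule on Order under this dialect and leaves the result unchanged
  added field verified to record Audit: required bool, tag 5 (in v2 it sits last) -> a verdict-level change on Order — the shown value reads the same

decoded: {"status": "ADMIN", "codes": [0.0, 3.75], "contact": {"owner": null, "archived": false}, "enabled": false, "score": 1.5, "checksum": 0x1A2B}


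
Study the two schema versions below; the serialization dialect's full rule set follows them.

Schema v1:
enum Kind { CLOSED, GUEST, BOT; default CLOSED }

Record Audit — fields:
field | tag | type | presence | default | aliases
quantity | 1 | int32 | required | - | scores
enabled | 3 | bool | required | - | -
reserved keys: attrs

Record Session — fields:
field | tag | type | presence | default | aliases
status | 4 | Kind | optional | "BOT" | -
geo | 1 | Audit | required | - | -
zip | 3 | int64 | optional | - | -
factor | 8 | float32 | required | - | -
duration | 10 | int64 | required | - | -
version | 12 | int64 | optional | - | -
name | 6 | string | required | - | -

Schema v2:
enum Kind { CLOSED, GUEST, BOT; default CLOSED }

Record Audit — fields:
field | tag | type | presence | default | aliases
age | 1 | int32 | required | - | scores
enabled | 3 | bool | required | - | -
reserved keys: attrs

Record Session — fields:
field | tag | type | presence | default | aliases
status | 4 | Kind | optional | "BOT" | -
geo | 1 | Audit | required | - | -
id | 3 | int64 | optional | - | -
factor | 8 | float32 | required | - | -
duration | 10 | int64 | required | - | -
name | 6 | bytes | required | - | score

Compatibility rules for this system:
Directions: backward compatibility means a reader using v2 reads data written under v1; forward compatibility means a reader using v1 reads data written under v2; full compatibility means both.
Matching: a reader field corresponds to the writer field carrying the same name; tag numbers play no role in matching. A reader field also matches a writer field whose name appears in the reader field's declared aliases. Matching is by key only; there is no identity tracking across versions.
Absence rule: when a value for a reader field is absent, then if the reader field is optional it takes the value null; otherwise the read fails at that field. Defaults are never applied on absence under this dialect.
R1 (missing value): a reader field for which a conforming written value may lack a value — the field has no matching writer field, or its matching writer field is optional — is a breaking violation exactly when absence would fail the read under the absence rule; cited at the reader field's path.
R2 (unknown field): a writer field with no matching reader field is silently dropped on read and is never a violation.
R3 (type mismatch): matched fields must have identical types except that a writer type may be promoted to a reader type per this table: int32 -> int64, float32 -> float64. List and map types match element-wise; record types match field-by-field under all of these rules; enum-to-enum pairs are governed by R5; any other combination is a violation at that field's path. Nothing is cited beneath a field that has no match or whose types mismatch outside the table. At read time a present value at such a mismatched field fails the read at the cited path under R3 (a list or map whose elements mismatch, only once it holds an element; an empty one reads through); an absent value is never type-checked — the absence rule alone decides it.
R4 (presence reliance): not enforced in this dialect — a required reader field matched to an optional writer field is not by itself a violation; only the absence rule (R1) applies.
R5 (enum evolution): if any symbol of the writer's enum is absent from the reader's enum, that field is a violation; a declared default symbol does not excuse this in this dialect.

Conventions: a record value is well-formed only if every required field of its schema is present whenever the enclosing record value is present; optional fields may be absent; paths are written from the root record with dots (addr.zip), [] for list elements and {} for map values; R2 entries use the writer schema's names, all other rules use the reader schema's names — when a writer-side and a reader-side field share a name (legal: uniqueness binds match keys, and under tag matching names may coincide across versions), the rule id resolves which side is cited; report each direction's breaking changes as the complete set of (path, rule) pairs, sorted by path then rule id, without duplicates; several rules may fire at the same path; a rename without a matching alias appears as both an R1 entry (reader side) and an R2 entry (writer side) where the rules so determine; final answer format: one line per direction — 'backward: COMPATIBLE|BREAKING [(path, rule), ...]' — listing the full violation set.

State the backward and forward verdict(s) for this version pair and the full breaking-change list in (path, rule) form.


backward: BREAKING [(geo.age, R1), (name, R3)]; forward: BREAKING [(geo.quantity, R1), (name, R3)]

the writer's type comes first in each Session pair
backward pass over Session, reader schema v2, writer schema v1:
  status <- status (Kind -> Kind, writer optional)
  geo <- geo (Audit -> Audit, writer required)
  id: no writer match
  factor <- factor (float32 -> float32, writer required)
  duration <- duration (int64 -> int64, writer required)
  name <- name (string -> bytes, writer required)
  writer field zip has no reader counterpart
  writer field version has no reader counterpart
  geo.age: no writer match
  geo.enabled <- geo.enabled (bool -> bool, writer required)
  writer field geo.quantity has no reader counterpart
  rule R1 violated at geo.age
  rule R3 violated at name
  => backward verdict for Session: BREAKING, 2 violation(s)
forward pass over Session, reader schema v1, writer schema v2:
  status <- status (Kind -> Kind, writer optional)
  geo <- geo (Audit -> Audit, writer required)
  zip: no writer match
  factor <- factor (float32 -> float32, writer required)
  duration <- duration (int64 -> int64, writer required)
  version: no writer match
  name <- name (bytes -> string, writer required)
  writer field id has no reader counterpart
  geo.quantity: no writer match
  geo.enabled <- geo.enabled (bool -> bool, writer required)
  writer field geo.age has no reader counterpart
  rule R1 violated at geo.quantity
  rule R3 violated at name
  => forward verdict for Session: BREAKING, 2 violation(s)


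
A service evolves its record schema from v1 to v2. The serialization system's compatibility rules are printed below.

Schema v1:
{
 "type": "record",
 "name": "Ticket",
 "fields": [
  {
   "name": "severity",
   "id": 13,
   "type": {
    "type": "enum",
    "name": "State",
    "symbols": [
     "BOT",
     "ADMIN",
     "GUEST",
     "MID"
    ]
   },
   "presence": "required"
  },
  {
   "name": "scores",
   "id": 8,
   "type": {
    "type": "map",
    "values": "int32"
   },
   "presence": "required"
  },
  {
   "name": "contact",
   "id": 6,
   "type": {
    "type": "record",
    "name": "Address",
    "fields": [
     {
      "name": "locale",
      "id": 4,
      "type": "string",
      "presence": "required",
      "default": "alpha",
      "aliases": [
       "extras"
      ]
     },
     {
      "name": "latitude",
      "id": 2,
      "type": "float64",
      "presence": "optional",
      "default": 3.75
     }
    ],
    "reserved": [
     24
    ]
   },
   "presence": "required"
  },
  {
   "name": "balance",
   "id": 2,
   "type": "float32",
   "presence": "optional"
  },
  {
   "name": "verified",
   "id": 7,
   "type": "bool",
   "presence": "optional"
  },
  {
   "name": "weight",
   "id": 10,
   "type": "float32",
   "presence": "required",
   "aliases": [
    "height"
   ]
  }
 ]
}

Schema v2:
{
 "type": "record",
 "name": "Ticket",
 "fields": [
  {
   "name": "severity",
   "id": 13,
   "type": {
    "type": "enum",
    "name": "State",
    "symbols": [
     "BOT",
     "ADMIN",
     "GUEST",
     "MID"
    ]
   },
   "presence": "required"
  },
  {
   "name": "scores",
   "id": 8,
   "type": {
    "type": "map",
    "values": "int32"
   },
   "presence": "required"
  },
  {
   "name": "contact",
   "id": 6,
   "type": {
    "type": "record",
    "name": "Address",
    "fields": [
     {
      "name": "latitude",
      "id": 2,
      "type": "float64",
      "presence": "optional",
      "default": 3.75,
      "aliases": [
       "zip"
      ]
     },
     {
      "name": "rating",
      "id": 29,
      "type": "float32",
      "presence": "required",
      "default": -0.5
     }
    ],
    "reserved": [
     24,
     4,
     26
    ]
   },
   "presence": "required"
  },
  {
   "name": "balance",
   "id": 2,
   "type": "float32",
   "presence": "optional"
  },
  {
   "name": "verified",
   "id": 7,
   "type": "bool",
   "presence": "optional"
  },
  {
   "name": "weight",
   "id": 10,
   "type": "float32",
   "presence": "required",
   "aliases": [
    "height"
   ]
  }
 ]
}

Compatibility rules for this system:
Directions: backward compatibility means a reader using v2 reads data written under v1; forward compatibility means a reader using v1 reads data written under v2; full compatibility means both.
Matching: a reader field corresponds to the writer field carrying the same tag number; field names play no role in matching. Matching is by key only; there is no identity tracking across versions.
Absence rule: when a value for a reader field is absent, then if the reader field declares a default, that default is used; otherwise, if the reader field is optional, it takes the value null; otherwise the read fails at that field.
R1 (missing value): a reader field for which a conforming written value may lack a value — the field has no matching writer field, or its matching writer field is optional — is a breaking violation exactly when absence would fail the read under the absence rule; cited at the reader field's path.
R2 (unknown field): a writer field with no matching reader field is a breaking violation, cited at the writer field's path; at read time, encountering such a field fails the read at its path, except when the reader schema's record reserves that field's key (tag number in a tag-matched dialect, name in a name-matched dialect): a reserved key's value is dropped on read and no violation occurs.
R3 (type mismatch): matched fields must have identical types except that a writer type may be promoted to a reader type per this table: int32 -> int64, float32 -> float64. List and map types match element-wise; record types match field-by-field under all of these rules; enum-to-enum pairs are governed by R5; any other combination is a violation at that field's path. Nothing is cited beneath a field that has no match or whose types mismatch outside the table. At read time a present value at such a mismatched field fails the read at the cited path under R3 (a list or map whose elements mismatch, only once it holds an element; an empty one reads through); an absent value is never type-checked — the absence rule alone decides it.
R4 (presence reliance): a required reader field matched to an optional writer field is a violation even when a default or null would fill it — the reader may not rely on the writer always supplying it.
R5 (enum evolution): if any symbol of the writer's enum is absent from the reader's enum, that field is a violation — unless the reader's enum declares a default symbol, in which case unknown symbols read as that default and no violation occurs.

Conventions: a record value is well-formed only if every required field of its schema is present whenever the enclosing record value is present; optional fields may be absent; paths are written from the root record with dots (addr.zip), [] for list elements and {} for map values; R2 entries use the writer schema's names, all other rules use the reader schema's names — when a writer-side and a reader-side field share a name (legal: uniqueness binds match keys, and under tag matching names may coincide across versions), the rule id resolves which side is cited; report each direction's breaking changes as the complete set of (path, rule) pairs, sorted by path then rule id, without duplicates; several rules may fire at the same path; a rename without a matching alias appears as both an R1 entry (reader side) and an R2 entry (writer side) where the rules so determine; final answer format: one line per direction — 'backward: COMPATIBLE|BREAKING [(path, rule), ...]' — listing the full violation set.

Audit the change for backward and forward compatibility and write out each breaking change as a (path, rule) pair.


arrows below run writer -> reader for Ticket
checking backward for Ticket: reader v2 against writer v1:
  writer required, State -> State: reader severity maps from writer severity
  writer required, map<string, int32> -> map<string, int32>: reader scores maps from writer scores
  writer required, Address -> Address: reader contact maps from writer contact
  writer optional, float32 -> float32: reader balance maps from writer balance
  writer optional, bool -> bool: reader verified maps from writer verified
  writer required, float32 -> float32: reader weight maps from writer weight
  writer optional, float64 -> float64: reader contact.latitude maps from writer contact.latitude
  contact.rating has no writer counterpart
  contact.locale (writer side), unknown to reader
  => backward: COMPATIBLE
checking forward for Ticket: reader v1 against writer v2:
  writer required, State -> State: reader severity maps from writer severity
  writer required, map<string, int32> -> map<string, int32>: reader scores maps from writer scores
  writer required, Address -> Address: reader contact maps from writer contact
  writer optional, float32 -> float32: reader balance maps from writer balance
  writer optional, bool -> bool: reader verified maps from writer verified
  writer required, float32 -> float32: reader weight maps from writer weight
  contact.locale has no writer counterpart
  writer optional, float64 -> float64: reader contact.latitude maps from writer contact.latitude
  contact.rating (writer side), unknown to reader
  R2 fires at contact.rating
  => forward verdict for Ticket: BREAKING, 1 violation(s)

backward: COMPATIBLE []; forward: BREAKING [(contact.rating, R2)]


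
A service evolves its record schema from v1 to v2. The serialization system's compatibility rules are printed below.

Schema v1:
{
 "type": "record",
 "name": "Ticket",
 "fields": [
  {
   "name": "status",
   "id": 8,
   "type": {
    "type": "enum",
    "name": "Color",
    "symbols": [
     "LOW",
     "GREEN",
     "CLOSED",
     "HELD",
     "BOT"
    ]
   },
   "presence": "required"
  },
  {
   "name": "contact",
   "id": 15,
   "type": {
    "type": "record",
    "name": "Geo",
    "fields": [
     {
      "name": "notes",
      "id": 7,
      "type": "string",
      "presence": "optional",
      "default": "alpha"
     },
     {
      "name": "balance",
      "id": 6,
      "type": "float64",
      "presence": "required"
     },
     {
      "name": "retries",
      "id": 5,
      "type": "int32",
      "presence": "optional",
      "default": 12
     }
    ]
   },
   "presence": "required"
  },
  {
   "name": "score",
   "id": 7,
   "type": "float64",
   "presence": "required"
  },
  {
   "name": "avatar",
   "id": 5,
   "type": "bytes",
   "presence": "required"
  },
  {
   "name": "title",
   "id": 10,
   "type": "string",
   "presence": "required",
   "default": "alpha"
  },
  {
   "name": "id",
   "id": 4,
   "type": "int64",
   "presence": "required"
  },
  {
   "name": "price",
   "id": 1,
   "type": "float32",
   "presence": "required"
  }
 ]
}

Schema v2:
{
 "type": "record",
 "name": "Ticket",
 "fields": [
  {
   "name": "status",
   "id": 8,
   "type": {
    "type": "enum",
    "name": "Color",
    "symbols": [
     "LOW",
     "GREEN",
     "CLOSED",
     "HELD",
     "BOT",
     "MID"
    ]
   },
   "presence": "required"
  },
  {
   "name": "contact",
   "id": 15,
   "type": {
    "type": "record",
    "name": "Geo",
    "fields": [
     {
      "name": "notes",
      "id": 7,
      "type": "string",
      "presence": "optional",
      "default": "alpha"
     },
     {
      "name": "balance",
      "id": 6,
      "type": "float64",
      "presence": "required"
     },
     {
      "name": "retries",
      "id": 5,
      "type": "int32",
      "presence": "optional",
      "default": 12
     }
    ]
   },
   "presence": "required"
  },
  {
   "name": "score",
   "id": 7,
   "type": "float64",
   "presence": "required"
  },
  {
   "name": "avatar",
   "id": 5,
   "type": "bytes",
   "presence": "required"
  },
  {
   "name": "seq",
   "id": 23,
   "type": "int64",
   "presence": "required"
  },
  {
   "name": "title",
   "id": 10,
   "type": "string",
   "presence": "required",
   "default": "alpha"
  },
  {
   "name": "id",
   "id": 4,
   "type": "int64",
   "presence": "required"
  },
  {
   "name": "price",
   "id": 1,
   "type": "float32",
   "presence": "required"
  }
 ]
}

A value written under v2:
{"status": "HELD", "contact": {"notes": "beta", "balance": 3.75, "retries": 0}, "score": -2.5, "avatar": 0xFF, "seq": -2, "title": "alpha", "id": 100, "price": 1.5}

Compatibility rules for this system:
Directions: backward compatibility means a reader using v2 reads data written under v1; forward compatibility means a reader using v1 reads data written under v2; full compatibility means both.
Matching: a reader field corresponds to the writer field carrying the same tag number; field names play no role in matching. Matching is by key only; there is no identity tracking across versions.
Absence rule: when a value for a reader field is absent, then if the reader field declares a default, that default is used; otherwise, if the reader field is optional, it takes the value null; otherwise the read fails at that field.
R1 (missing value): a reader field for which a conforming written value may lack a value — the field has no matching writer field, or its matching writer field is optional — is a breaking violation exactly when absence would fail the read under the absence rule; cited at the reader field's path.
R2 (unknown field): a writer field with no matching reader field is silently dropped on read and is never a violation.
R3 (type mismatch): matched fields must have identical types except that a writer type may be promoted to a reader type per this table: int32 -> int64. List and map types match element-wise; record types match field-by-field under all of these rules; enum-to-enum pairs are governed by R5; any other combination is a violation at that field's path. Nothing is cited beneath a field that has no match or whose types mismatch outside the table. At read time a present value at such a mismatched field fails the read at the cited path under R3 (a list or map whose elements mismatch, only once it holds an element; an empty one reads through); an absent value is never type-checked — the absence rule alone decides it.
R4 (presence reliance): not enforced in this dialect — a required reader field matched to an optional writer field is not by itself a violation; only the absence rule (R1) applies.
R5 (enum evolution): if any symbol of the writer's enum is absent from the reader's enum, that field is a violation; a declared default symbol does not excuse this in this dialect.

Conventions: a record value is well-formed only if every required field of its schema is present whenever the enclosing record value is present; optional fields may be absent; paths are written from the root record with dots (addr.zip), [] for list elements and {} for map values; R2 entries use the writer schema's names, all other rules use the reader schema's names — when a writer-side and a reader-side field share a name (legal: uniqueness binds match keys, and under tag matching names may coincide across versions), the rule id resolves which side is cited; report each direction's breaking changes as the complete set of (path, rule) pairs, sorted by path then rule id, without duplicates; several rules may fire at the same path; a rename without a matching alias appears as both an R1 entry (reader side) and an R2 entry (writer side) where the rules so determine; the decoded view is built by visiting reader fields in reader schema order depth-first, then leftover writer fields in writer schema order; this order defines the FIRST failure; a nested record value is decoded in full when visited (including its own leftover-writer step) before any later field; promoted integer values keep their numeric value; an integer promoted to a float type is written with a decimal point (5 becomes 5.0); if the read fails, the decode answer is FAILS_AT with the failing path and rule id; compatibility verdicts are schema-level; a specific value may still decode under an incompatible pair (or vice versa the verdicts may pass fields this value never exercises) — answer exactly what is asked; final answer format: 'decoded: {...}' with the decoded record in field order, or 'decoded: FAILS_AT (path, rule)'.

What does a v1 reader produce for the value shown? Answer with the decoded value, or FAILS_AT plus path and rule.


decoded: {"status": "HELD", "contact": {"notes": "beta", "balance": 3.75, "retries": 0}, "score": -2.5, "avatar": 0xFF, "title": "alpha", "id": 100, "price": 1.5}

in Ticket below, arrows point writer -> reader
migrating the Ticket value to v1:
  status := "HELD"
  contact.notes := "beta"
  contact.balance := 3.75
  contact.retries := 0
  score := -2.5
  avatar := 0xFF
  title := "alpha"
  id := 100
  price := 1.5
  writer seq: unmatched, discarded
  => decoded: {"status": "HELD", "contact": {"notes": "beta", "balance": 3.75, "retries": 0}, "score": -2.5, "avatar": 0xFF, "title": "alpha", "id": 100, "price": 1.5}
diffs on Ticket not affecting the asked answer:
  added field seq to record Ticket: required int64, tag 23 (in v2 it sits immediately before title) -> matters for Ticket compatibility verdicts, not for this value's decode
  enum Color (field status in record Ticket): symbol MID added -> matters for Ticket compatibility verdicts, not for this value's decode


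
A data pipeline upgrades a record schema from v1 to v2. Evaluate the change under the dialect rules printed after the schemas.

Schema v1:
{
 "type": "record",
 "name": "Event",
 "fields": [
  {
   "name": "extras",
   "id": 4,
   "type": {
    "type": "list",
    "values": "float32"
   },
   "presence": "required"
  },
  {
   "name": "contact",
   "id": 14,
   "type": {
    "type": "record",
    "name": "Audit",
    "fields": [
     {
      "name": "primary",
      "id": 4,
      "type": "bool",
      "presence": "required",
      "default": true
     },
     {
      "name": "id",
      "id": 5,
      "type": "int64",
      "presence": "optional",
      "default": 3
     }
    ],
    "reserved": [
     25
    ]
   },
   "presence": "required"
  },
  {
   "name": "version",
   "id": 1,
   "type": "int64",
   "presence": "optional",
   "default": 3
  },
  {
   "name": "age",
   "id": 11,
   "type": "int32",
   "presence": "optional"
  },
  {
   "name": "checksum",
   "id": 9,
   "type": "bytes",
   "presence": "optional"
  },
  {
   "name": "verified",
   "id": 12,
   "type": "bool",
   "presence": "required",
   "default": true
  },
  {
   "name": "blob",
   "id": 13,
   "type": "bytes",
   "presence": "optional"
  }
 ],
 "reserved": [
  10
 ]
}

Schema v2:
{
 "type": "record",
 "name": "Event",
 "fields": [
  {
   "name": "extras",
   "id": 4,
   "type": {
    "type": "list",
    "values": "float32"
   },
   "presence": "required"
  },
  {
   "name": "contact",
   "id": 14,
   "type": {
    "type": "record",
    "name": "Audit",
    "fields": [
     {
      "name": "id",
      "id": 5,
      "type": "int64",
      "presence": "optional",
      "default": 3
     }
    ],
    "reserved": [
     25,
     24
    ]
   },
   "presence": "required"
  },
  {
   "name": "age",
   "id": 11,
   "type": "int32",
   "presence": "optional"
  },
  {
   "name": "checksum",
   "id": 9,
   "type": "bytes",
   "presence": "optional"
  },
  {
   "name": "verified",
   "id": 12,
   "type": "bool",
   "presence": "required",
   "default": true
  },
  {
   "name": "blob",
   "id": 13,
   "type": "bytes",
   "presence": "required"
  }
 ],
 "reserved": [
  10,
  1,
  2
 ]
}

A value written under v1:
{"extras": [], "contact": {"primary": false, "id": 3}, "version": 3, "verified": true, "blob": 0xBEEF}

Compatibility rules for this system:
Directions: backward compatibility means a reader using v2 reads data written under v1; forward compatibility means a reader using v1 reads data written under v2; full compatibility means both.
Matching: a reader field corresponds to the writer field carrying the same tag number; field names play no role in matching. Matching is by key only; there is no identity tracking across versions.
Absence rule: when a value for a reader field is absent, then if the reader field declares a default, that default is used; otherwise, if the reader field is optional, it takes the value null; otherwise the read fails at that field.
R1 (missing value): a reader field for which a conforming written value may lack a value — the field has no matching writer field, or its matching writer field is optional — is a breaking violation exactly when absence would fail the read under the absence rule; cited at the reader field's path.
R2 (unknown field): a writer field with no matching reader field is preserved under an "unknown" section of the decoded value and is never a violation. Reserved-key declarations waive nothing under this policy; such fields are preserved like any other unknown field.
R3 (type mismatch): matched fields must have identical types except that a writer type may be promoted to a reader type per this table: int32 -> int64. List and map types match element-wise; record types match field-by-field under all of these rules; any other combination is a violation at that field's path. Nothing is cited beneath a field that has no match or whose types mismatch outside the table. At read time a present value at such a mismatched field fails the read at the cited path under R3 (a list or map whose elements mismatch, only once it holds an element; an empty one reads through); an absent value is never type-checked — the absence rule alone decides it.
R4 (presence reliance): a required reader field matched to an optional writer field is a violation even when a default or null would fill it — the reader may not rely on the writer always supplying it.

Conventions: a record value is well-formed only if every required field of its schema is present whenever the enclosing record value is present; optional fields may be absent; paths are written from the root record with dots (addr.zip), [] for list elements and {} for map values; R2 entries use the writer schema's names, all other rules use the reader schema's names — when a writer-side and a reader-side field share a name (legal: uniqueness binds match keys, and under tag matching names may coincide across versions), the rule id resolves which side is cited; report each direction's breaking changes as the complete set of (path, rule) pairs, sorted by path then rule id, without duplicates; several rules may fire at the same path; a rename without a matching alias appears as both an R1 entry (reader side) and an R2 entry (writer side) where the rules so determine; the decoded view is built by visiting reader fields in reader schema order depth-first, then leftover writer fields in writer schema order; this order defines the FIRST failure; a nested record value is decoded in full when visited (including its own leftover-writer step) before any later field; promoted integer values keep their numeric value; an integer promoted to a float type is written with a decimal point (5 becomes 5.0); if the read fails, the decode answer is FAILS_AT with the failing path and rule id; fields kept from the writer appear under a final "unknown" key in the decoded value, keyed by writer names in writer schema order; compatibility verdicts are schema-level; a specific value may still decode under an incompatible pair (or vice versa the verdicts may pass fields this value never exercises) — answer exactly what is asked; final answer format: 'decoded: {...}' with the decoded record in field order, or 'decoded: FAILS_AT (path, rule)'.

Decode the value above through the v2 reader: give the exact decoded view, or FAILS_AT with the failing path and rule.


decoded: {"extras": [], "contact": {"id": 3, "unknown": {"primary": false}}, "age": null, "checksum": null, "verified": true, "blob": 0xBEEF, "unknown": {"version": 3}}

arrows below run writer -> reader for Event
decode (reader v2):
  extras := []
  contact.id := 3
  writer contact.primary: kept under "unknown"
  age := null (absent, optional -> null)
  checksum := null (absent, optional -> null)
  verified := true
  blob := 0xBEEF
  writer version: kept under "unknown"
  => decoded: {"extras": [], "contact": {"id": 3, "unknown": {"primary": false}}, "age": null, "checksum": null, "verified": true, "blob": 0xBEEF, "unknown": {"version": 3}}
the other Event changes do not affect what is asked:
  field blob in record Event: optional changed to required -> a verdict-level change on Event — the shown value reads the same


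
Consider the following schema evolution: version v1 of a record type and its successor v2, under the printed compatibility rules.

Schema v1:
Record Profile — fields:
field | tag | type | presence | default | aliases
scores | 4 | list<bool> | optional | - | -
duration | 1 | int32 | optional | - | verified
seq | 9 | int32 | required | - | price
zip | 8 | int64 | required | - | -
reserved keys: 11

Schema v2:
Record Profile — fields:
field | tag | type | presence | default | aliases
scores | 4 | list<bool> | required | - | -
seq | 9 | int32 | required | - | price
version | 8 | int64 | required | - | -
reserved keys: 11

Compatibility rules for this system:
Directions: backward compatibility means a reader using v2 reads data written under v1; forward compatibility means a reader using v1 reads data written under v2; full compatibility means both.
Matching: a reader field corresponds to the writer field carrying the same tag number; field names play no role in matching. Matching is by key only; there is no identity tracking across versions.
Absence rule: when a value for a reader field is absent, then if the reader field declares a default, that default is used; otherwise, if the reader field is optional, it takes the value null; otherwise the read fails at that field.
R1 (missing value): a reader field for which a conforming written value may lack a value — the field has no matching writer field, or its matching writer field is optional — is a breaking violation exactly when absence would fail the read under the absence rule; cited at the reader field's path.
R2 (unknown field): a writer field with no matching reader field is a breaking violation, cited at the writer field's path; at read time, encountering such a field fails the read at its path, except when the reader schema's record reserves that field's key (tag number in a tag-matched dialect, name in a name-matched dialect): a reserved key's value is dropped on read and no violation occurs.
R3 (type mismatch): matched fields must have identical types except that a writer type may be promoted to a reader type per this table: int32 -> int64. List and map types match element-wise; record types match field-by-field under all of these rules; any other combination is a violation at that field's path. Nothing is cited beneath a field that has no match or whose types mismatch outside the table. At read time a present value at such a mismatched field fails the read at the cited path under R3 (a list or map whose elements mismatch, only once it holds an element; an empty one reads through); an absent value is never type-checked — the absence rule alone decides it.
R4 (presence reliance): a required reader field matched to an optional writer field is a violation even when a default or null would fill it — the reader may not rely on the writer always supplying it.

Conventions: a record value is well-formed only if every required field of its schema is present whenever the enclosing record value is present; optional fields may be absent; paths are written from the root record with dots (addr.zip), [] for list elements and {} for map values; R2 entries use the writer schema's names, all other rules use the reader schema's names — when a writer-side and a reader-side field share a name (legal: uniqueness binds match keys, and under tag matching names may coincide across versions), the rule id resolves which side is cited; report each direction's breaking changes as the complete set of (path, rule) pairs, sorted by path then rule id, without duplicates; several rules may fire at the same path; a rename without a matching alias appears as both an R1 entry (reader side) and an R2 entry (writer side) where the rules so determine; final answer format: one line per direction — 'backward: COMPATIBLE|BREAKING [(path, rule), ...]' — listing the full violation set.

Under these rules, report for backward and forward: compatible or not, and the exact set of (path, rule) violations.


arrows below run writer -> reader for Profile
backward for Profile (reader v2, writer v1):
  scores: list<bool> -> list<bool>, writer optional; from scores
  seq: int32 -> int32, writer required; from seq
  version: int64 -> int64, writer required; from zip
  duration (writer side), unknown to reader
  rule R2 violated at duration
  rule R1 violated at scores
  rule R4 violated at scores
  => 3 violation(s): backward is BREAKING for Profile
forward for Profile (reader v1, writer v2):
  scores: list<bool> -> list<bool>, writer required; from scores
  duration: no writer match
  seq: int32 -> int32, writer required; from seq
  zip: int64 -> int64, writer required; from version
  => no violations; forward on Profile: COMPATIBLE

backward: BREAKING [(duration, R2), (scores, R1), (scores, R4)]; forward: COMPATIBLE []
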